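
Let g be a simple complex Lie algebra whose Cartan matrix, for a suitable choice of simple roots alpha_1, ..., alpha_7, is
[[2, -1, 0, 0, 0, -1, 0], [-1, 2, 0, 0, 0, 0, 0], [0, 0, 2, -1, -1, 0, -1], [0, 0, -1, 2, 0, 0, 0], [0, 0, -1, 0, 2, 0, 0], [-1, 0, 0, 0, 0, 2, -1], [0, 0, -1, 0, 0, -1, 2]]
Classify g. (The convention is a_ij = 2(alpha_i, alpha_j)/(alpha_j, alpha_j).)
D_7

The matrix has rank 7 with 2's on the diagonal. Reading the off-diagonal entries as Dynkin edges (a single edge where a_ij = a_ji = -1; a double or triple edge where a_ij * a_ji = 2 or 3), the diagram is a chain of 5 nodes with a fork of two nodes at one end (D_7). One simple-root ordering that puts it in standard form is (alpha_2, alpha_1, alpha_6, alpha_7, alpha_3, alpha_4, alpha_5). So the algebra is type D_7, i.e. so(14).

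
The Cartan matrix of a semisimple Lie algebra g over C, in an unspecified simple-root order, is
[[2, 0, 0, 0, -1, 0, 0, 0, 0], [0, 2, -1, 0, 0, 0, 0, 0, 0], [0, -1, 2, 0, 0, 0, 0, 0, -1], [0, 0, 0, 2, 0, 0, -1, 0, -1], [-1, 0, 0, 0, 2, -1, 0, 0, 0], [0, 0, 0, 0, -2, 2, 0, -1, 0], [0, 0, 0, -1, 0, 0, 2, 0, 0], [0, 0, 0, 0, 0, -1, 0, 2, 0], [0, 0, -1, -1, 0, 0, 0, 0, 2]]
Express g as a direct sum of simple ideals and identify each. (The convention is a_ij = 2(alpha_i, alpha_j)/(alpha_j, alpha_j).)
A5 + F4

The diagram associated to this matrix has two connected components: the simple roots {alpha_2, alpha_3, alpha_4, alpha_7, alpha_9} form a chain of 5 nodes with single edges (A_5), and {alpha_1, alpha_5, alpha_6, alpha_8} form a chain of 4 nodes with a double edge between the middle two (F_4). A semisimple Lie algebra decomposes uniquely as the direct sum of simple ideals, one per connected component of its Dynkin diagram, so g ≅ A_5 ⊕ F_4 (dimension 35 + 52 = 87).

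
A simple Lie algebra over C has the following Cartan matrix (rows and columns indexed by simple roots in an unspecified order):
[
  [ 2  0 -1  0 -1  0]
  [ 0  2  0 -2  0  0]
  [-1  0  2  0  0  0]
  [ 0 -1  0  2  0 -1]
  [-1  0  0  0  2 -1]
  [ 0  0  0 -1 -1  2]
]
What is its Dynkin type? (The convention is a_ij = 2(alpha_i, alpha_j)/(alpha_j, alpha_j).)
C6

The matrix has rank 6 with 2's on the diagonal. Reading the off-diagonal entries as Dynkin edges (a single edge where a_ij = a_ji = -1; a double or triple edge where a_ij * a_ji = 2 or 3), the diagram is a chain of 6 nodes with a double edge at one end; the terminal node there is the unique long simple root (C_6). One simple-root ordering that puts it in standard form is (alpha_3, alpha_1, alpha_5, alpha_6, alpha_4, alpha_2). So the algebra is type C_6, i.e. sp(12).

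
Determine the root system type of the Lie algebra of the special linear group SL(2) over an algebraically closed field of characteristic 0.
type A_1

This is sl(2), which has dimension 2^2 - 1 = 3 and rank 2 - 1 = 1 (a Cartan subalgebra is the diagonal traceless matrices). In the classification of classical Lie algebras, the special linear algebra sl(n+1) has type A_n; here n = 1, so the Dynkin diagram is a chain of 1 nodes with single edges (A_1). Hence the type is A_1.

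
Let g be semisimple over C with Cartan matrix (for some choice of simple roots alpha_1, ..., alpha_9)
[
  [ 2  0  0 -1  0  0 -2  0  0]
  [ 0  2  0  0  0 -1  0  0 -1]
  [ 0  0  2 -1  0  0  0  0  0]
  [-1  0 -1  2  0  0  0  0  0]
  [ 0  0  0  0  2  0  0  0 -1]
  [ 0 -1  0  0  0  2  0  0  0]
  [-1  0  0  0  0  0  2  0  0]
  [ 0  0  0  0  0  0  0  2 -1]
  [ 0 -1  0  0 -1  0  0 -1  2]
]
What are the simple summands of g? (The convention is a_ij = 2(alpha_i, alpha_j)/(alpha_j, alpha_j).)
B_4 (so(9)) + D_5 (so(10))

The diagram associated to this matrix has two connected components: the simple roots {alpha_1, alpha_3, alpha_4, alpha_7} form a chain of 4 nodes with a double edge at one end; the terminal node there is the unique short simple root (B_4), and {alpha_2, alpha_5, alpha_6, alpha_8, alpha_9} form a chain of 3 nodes with a fork of two nodes at one end (D_5). A semisimple Lie algebra decomposes uniquely as the direct sum of simple ideals, one per connected component of its Dynkin diagram, so g ≅ B_4 ⊕ D_5 (dimension 36 + 45 = 81).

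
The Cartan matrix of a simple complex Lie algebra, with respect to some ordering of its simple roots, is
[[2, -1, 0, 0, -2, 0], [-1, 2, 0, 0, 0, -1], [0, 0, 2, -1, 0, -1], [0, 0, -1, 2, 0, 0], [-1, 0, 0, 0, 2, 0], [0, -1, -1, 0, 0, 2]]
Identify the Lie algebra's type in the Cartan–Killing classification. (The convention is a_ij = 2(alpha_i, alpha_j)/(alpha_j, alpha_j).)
The matrix has rank 6 with 2's on the diagonal. Reading the off-diagonal entries as Dynkin edges (a single edge where a_ij = a_ji = -1; a double or triple edge where a_ij * a_ji = 2 or 3), the diagram is a chain of 6 nodes with a double edge at one end; the terminal node there is the unique short simple root (B_6). One simple-root ordering that puts it in standard form is (alpha_4, alpha_3, alpha_6, alpha_2, alpha_1, alpha_5). So the algebra is type B_6, i.e. so(13).

B6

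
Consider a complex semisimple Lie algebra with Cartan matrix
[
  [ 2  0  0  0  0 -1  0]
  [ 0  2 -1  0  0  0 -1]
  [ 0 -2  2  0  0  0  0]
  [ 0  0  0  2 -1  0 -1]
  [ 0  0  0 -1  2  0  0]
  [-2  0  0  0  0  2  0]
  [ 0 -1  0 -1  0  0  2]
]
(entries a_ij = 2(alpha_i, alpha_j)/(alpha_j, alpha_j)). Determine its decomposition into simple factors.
B_2 (so(5)) + C_5 (sp(10))

The diagram associated to this matrix has two connected components: the simple roots {alpha_1, alpha_6} form a chain of 2 nodes with a double edge at one end; the terminal node there is the unique short simple root (B_2), and {alpha_2, alpha_3, alpha_4, alpha_5, alpha_7} form a chain of 5 nodes with a double edge at one end; the terminal node there is the unique long simple root (C_5). A semisimple Lie algebra decomposes uniquely as the direct sum of simple ideals, one per connected component of its Dynkin diagram, so g ≅ B_2 ⊕ C_5 (dimension 10 + 55 = 65).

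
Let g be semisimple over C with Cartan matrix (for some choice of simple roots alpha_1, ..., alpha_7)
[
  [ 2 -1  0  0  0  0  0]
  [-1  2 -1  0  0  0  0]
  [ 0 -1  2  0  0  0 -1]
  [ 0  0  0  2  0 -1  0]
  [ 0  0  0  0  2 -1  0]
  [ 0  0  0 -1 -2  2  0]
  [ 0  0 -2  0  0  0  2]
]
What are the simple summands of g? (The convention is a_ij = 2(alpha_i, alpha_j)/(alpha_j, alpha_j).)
B3 ⊕ C4

The diagram associated to this matrix has two connected components: the simple roots {alpha_4, alpha_5, alpha_6} form a chain of 3 nodes with a double edge at one end; the terminal node there is the unique short simple root (B_3), and {alpha_1, alpha_2, alpha_3, alpha_7} form a chain of 4 nodes with a double edge at one end; the terminal node there is the unique long simple root (C_4). A semisimple Lie algebra decomposes uniquely as the direct sum of simple ideals, one per connected component of its Dynkin diagram, so g ≅ B_3 ⊕ C_4 (dimension 21 + 36 = 57).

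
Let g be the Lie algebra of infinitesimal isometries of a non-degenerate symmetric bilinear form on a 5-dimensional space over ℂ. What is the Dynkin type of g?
B_2

This is so(5) with 5 odd, which has dimension 5(5-1)/2 = 10 and rank (5-1)/2 = 2. In the classification of classical Lie algebras, the orthogonal algebra so(2n+1) in an odd number of variables has type B_n; here n = 2, so the Dynkin diagram is a chain of 2 nodes with a double edge at one end; the terminal node there is the unique short simple root (B_2). Hence the type is B_2.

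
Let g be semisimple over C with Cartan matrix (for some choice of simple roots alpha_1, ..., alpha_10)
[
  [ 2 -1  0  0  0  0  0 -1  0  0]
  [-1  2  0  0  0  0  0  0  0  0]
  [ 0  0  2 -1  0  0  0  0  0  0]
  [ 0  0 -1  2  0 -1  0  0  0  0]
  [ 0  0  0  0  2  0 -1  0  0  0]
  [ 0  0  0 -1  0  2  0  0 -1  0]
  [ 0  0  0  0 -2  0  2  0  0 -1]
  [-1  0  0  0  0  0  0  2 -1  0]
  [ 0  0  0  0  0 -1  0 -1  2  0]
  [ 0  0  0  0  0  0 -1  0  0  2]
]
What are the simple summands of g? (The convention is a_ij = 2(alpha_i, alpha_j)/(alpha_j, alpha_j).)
The diagram associated to this matrix has two connected components: the simple roots {alpha_1, alpha_2, alpha_3, alpha_4, alpha_6, alpha_8, alpha_9} form a chain of 7 nodes with single edges (A_7), and {alpha_5, alpha_7, alpha_10} form a chain of 3 nodes with a double edge at one end; the terminal node there is the unique short simple root (B_3). A semisimple Lie algebra decomposes uniquely as the direct sum of simple ideals, one per connected component of its Dynkin diagram, so g ≅ A_7 ⊕ B_3 (dimension 63 + 21 = 84).

A_7 (sl(8)) + B_3 (so(7))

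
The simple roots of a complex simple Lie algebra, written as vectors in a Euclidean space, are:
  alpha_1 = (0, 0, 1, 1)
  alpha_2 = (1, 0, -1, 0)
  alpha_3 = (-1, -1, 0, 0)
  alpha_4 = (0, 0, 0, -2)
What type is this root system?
C4

Compute the Cartan integers a_ij = 2(alpha_i, alpha_j)/(alpha_j, alpha_j); the resulting 4x4 Cartan matrix is
[[2, -1, 0, -1], [-1, 2, -1, 0], [0, -1, 2, 0], [-2, 0, 0, 2]].
The roots have two lengths (squared-length ratio 2:1); the short ones are alpha_{1,2,3}. The associated Dynkin diagram is a chain of 4 nodes with a double edge at one end; the terminal node there is the unique long simple root (C_4), so the type is C_4 (the algebra sp(8)).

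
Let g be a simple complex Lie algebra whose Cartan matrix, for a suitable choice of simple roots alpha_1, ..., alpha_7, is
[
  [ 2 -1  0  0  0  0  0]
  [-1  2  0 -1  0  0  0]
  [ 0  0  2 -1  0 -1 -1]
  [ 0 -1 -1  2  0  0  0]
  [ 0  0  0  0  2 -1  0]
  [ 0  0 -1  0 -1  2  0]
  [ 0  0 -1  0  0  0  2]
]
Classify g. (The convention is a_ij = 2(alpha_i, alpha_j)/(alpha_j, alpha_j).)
E_7

The matrix has rank 7 with 2's on the diagonal. Reading the off-diagonal entries as Dynkin edges (a single edge where a_ij = a_ji = -1; a double or triple edge where a_ij * a_ji = 2 or 3), the diagram is a chain of 6 nodes with one extra node attached to the third node from one end (E_7). One simple-root ordering that puts it in standard form is (alpha_5, alpha_7, alpha_6, alpha_3, alpha_4, alpha_2, alpha_1). So the algebra is type E_7.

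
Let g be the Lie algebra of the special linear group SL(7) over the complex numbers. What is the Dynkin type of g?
A6

This is sl(7), which has dimension 7^2 - 1 = 48 and rank 7 - 1 = 6 (a Cartan subalgebra is the diagonal traceless matrices). In the classification of classical Lie algebras, the special linear algebra sl(n+1) has type A_n; here n = 6, so the Dynkin diagram is a chain of 6 nodes with single edges (A_6). Hence the type is A_6.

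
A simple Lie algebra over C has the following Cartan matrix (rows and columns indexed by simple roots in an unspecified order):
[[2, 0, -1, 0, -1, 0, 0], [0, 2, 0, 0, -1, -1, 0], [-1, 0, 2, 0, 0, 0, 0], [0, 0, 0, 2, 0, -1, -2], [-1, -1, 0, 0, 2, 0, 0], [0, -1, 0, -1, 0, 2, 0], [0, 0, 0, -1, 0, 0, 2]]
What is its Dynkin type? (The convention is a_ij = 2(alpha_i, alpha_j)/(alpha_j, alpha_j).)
The matrix has rank 7 with 2's on the diagonal. Reading the off-diagonal entries as Dynkin edges (a single edge where a_ij = a_ji = -1; a double or triple edge where a_ij * a_ji = 2 or 3), the diagram is a chain of 7 nodes with a double edge at one end; the terminal node there is the unique short simple root (B_7). One simple-root ordering that puts it in standard form is (alpha_3, alpha_1, alpha_5, alpha_2, alpha_6, alpha_4, alpha_7). So the algebra is type B_7, i.e. so(15).

B_7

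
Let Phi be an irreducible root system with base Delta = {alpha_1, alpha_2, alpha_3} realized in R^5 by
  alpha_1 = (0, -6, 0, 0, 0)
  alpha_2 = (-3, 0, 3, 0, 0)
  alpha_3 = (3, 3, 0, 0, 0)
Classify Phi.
Compute the Cartan integers a_ij = 2(alpha_i, alpha_j)/(alpha_j, alpha_j); the resulting 3x3 Cartan matrix is
[[2, 0, -2], [0, 2, -1], [-1, -1, 2]].
The roots have two lengths (squared-length ratio 2:1); the short ones are alpha_{2,3}. The associated Dynkin diagram is a chain of 3 nodes with a double edge at one end; the terminal node there is the unique long simple root (C_3), so the type is C_3 (the algebra sp(6)).

C_3 (sp(6))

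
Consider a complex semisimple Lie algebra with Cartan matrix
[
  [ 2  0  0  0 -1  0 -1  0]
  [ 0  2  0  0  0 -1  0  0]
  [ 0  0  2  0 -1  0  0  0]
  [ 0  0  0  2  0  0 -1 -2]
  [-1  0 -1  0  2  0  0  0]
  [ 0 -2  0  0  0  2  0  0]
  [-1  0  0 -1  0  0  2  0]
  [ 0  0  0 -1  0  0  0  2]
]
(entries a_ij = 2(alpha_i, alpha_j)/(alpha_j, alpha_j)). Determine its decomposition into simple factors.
B2 + B6

The diagram associated to this matrix has two connected components: the simple roots {alpha_2, alpha_6} form a chain of 2 nodes with a double edge at one end; the terminal node there is the unique short simple root (B_2), and {alpha_1, alpha_3, alpha_4, alpha_5, alpha_7, alpha_8} form a chain of 6 nodes with a double edge at one end; the terminal node there is the unique short simple root (B_6). A semisimple Lie algebra decomposes uniquely as the direct sum of simple ideals, one per connected component of its Dynkin diagram, so g ≅ B_2 ⊕ B_6 (dimension 10 + 78 = 88).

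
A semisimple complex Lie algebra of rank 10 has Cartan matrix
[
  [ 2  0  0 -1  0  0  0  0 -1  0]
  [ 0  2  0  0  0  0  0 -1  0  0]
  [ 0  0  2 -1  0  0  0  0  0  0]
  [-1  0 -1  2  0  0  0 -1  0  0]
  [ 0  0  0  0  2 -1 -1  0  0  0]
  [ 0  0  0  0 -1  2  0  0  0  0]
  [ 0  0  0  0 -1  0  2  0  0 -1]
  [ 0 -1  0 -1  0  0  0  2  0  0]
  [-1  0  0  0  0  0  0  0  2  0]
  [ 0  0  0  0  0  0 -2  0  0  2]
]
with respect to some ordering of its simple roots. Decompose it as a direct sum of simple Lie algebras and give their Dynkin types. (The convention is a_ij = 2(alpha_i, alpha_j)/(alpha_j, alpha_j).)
The diagram associated to this matrix has two connected components: the simple roots {alpha_5, alpha_6, alpha_7, alpha_10} form a chain of 4 nodes with a double edge at one end; the terminal node there is the unique long simple root (C_4), and {alpha_1, alpha_2, alpha_3, alpha_4, alpha_8, alpha_9} form a chain of 5 nodes with one extra node attached to the third node from one end (E_6). A semisimple Lie algebra decomposes uniquely as the direct sum of simple ideals, one per connected component of its Dynkin diagram, so g ≅ C_4 ⊕ E_6 (dimension 36 + 78 = 114).

type C_4 ⊕ type E_6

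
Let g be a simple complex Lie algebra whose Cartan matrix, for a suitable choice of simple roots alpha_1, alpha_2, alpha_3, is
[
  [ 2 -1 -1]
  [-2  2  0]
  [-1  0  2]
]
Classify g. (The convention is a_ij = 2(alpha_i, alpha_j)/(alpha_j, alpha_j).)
type C_3

The matrix has rank 3 with 2's on the diagonal. Reading the off-diagonal entries as Dynkin edges (a single edge where a_ij = a_ji = -1; a double or triple edge where a_ij * a_ji = 2 or 3), the diagram is a chain of 3 nodes with a double edge at one end; the terminal node there is the unique long simple root (C_3). One simple-root ordering that puts it in standard form is (alpha_3, alpha_1, alpha_2). So the algebra is type C_3, i.e. sp(6).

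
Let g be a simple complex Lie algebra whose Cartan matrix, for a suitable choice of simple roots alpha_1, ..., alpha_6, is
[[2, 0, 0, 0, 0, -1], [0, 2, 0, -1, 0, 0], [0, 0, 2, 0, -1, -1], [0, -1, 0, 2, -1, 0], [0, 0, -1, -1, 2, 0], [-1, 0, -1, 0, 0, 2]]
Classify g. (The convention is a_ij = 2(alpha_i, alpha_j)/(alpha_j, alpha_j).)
A_6

The matrix has rank 6 with 2's on the diagonal. Reading the off-diagonal entries as Dynkin edges (a single edge where a_ij = a_ji = -1; a double or triple edge where a_ij * a_ji = 2 or 3), the diagram is a chain of 6 nodes with single edges (A_6). One simple-root ordering that puts it in standard form is (alpha_1, alpha_6, alpha_3, alpha_5, alpha_4, alpha_2). So the algebra is type A_6, i.e. sl(7).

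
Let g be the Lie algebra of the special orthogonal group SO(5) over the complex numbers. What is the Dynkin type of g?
B_2 (so(5))

This is so(5) with 5 odd, which has dimension 5(5-1)/2 = 10 and rank (5-1)/2 = 2. In the classification of classical Lie algebras, the orthogonal algebra so(2n+1) in an odd number of variables has type B_n; here n = 2, so the Dynkin diagram is a chain of 2 nodes with a double edge at one end; the terminal node there is the unique short simple root (B_2). Hence the type is B_2.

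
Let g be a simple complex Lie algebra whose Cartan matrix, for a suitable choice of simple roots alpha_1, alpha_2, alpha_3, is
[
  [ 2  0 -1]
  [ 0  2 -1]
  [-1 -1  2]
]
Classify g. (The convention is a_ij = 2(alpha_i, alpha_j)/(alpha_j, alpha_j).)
The matrix has rank 3 with 2's on the diagonal. Reading the off-diagonal entries as Dynkin edges (a single edge where a_ij = a_ji = -1; a double or triple edge where a_ij * a_ji = 2 or 3), the diagram is a chain of 3 nodes with single edges (A_3). One simple-root ordering that puts it in standard form is (alpha_1, alpha_3, alpha_2). So the algebra is type A_3, i.e. sl(4).

A3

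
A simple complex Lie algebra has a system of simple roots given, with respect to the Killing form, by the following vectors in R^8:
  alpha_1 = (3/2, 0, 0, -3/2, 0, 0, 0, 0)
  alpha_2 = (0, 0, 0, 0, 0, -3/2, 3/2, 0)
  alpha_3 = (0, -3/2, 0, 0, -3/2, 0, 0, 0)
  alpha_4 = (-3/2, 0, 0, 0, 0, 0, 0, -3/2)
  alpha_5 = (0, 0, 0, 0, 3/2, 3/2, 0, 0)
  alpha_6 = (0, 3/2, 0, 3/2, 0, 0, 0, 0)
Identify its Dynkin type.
Compute the Cartan integers a_ij = 2(alpha_i, alpha_j)/(alpha_j, alpha_j); the resulting 6x6 Cartan matrix is
[[2, 0, 0, -1, 0, -1], [0, 2, 0, 0, -1, 0], [0, 0, 2, 0, -1, -1], [-1, 0, 0, 2, 0, 0], [0, -1, -1, 0, 2, 0], [-1, 0, -1, 0, 0, 2]].
All simple roots have the same length, so the diagram is simply laced. The associated Dynkin diagram is a chain of 6 nodes with single edges (A_6), so the type is A_6 (the algebra sl(7)).

A_6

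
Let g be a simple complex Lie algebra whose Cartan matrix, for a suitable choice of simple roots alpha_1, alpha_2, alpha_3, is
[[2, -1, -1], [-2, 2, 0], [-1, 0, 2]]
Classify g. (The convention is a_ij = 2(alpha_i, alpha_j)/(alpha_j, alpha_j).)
The matrix has rank 3 with 2's on the diagonal. Reading the off-diagonal entries as Dynkin edges (a single edge where a_ij = a_ji = -1; a double or triple edge where a_ij * a_ji = 2 or 3), the diagram is a chain of 3 nodes with a double edge at one end; the terminal node there is the unique long simple root (C_3). One simple-root ordering that puts it in standard form is (alpha_3, alpha_1, alpha_2). So the algebra is type C_3, i.e. sp(6).

C_3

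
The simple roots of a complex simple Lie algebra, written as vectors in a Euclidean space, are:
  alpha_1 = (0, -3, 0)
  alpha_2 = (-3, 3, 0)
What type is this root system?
type B_2

Compute the Cartan integers a_ij = 2(alpha_i, alpha_j)/(alpha_j, alpha_j); the resulting 2x2 Cartan matrix is
[[2, -1], [-2, 2]].
The roots have two lengths (squared-length ratio 2:1); the short ones are alpha_{1}. The associated Dynkin diagram is a chain of 2 nodes with a double edge at one end; the terminal node there is the unique short simple root (B_2), so the type is B_2 (the algebra so(5)).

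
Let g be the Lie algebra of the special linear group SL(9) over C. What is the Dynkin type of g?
A_8

This is sl(9), which has dimension 9^2 - 1 = 80 and rank 9 - 1 = 8 (a Cartan subalgebra is the diagonal traceless matrices). In the classification of classical Lie algebras, the special linear algebra sl(n+1) has type A_n; here n = 8, so the Dynkin diagram is a chain of 8 nodes with single edges (A_8). Hence the type is A_8.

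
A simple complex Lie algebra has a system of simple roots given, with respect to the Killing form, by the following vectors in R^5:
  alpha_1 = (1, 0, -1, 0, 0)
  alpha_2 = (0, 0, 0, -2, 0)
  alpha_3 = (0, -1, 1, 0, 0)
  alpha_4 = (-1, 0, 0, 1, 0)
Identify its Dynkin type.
C_4

Compute the Cartan integers a_ij = 2(alpha_i, alpha_j)/(alpha_j, alpha_j); the resulting 4x4 Cartan matrix is
[[2, 0, -1, -1], [0, 2, 0, -2], [-1, 0, 2, 0], [-1, -1, 0, 2]].
The roots have two lengths (squared-length ratio 2:1); the short ones are alpha_{1,3,4}. The associated Dynkin diagram is a chain of 4 nodes with a double edge at one end; the terminal node there is the unique long simple root (C_4), so the type is C_4 (the algebra sp(8)).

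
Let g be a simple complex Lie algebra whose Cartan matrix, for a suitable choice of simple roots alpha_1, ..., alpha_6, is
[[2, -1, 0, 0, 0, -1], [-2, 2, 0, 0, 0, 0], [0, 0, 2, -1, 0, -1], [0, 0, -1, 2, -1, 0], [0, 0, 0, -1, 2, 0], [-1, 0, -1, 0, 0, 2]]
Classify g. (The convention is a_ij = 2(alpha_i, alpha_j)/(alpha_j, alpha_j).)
type C_6

The matrix has rank 6 with 2's on the diagonal. Reading the off-diagonal entries as Dynkin edges (a single edge where a_ij = a_ji = -1; a double or triple edge where a_ij * a_ji = 2 or 3), the diagram is a chain of 6 nodes with a double edge at one end; the terminal node there is the unique long simple root (C_6). One simple-root ordering that puts it in standard form is (alpha_5, alpha_4, alpha_3, alpha_6, alpha_1, alpha_2). So the algebra is type C_6, i.e. sp(12).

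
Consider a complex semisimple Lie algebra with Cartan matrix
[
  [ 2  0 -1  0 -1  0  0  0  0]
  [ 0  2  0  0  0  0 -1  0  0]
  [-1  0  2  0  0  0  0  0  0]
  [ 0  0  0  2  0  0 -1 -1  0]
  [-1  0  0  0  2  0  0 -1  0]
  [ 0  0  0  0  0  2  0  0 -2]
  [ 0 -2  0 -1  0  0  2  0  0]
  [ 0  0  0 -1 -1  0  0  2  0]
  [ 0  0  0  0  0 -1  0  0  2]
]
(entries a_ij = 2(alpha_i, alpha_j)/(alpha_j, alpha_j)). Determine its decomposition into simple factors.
The diagram associated to this matrix has two connected components: the simple roots {alpha_6, alpha_9} form a chain of 2 nodes with a double edge at one end; the terminal node there is the unique short simple root (B_2), and {alpha_1, alpha_2, alpha_3, alpha_4, alpha_5, alpha_7, alpha_8} form a chain of 7 nodes with a double edge at one end; the terminal node there is the unique short simple root (B_7). A semisimple Lie algebra decomposes uniquely as the direct sum of simple ideals, one per connected component of its Dynkin diagram, so g ≅ B_2 ⊕ B_7 (dimension 10 + 105 = 115).

type B_2 ⊕ type B_7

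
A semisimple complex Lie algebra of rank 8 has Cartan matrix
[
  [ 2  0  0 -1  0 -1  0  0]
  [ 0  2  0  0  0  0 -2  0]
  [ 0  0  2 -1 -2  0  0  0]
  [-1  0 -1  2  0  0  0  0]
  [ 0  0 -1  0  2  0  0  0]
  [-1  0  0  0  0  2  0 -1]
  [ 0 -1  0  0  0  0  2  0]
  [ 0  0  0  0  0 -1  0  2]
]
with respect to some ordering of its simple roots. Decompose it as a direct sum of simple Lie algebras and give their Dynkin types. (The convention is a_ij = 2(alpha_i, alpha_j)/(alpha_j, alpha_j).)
B_2 (so(5)) ⊕ B_6 (so(13))

The diagram associated to this matrix has two connected components: the simple roots {alpha_2, alpha_7} form a chain of 2 nodes with a double edge at one end; the terminal node there is the unique short simple root (B_2), and {alpha_1, alpha_3, alpha_4, alpha_5, alpha_6, alpha_8} form a chain of 6 nodes with a double edge at one end; the terminal node there is the unique short simple root (B_6). A semisimple Lie algebra decomposes uniquely as the direct sum of simple ideals, one per connected component of its Dynkin diagram, so g ≅ B_2 ⊕ B_6 (dimension 10 + 78 = 88).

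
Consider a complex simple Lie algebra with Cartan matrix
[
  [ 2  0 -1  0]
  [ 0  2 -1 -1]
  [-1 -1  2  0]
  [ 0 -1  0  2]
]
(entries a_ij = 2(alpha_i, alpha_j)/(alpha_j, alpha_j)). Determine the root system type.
type A_4

The matrix has rank 4 with 2's on the diagonal. Reading the off-diagonal entries as Dynkin edges (a single edge where a_ij = a_ji = -1; a double or triple edge where a_ij * a_ji = 2 or 3), the diagram is a chain of 4 nodes with single edges (A_4). One simple-root ordering that puts it in standard form is (alpha_1, alpha_3, alpha_2, alpha_4). So the algebra is type A_4, i.e. sl(5).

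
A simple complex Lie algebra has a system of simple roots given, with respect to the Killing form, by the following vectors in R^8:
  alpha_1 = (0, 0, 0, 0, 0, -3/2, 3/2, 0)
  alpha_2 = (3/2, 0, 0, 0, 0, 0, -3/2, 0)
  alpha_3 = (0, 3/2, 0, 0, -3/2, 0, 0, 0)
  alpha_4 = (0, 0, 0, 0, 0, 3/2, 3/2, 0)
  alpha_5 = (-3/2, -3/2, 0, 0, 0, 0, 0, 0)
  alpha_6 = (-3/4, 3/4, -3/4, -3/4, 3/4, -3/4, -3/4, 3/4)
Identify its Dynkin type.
Compute the Cartan integers a_ij = 2(alpha_i, alpha_j)/(alpha_j, alpha_j); the resulting 6x6 Cartan matrix is
[[2, -1, 0, 0, 0, 0], [-1, 2, 0, -1, -1, 0], [0, 0, 2, 0, -1, 0], [0, -1, 0, 2, 0, -1], [0, -1, -1, 0, 2, 0], [0, 0, 0, -1, 0, 2]].
All simple roots have the same length, so the diagram is simply laced. The associated Dynkin diagram is a chain of 5 nodes with one extra node attached to the third node from one end (E_6), so the type is E_6.

type E_6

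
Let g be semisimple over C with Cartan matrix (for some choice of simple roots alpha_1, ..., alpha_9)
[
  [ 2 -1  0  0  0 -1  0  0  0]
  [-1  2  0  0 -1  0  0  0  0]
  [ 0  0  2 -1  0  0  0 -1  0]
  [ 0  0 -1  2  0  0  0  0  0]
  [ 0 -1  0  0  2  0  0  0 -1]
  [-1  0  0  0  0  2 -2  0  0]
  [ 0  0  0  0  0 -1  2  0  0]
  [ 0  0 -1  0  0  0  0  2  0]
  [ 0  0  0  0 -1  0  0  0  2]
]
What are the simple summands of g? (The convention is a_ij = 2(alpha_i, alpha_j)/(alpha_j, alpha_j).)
The diagram associated to this matrix has two connected components: the simple roots {alpha_3, alpha_4, alpha_8} form a chain of 3 nodes with single edges (A_3), and {alpha_1, alpha_2, alpha_5, alpha_6, alpha_7, alpha_9} form a chain of 6 nodes with a double edge at one end; the terminal node there is the unique short simple root (B_6). A semisimple Lie algebra decomposes uniquely as the direct sum of simple ideals, one per connected component of its Dynkin diagram, so g ≅ A_3 ⊕ B_6 (dimension 15 + 78 = 93).

A3 + B6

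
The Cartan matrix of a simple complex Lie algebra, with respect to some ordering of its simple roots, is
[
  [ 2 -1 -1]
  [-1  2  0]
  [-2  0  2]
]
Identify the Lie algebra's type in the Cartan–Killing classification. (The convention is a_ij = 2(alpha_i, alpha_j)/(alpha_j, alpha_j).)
The matrix has rank 3 with 2's on the diagonal. Reading the off-diagonal entries as Dynkin edges (a single edge where a_ij = a_ji = -1; a double or triple edge where a_ij * a_ji = 2 or 3), the diagram is a chain of 3 nodes with a double edge at one end; the terminal node there is the unique long simple root (C_3). One simple-root ordering that puts it in standard form is (alpha_2, alpha_1, alpha_3). So the algebra is type C_3, i.e. sp(6).

C3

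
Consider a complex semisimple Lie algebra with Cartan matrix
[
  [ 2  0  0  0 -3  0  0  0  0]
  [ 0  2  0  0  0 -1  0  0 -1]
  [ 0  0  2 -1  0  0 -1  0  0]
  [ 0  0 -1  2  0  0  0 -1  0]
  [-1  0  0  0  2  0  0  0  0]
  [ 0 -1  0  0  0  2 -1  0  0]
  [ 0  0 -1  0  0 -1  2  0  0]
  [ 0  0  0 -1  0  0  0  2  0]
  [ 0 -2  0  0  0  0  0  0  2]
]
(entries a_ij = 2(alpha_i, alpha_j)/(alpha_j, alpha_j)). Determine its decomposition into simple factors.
C_7 + G_2

The diagram associated to this matrix has two connected components: the simple roots {alpha_2, alpha_3, alpha_4, alpha_6, alpha_7, alpha_8, alpha_9} form a chain of 7 nodes with a double edge at one end; the terminal node there is the unique long simple root (C_7), and {alpha_1, alpha_5} form two nodes joined by a triple edge (G_2). A semisimple Lie algebra decomposes uniquely as the direct sum of simple ideals, one per connected component of its Dynkin diagram, so g ≅ C_7 ⊕ G_2 (dimension 105 + 14 = 119).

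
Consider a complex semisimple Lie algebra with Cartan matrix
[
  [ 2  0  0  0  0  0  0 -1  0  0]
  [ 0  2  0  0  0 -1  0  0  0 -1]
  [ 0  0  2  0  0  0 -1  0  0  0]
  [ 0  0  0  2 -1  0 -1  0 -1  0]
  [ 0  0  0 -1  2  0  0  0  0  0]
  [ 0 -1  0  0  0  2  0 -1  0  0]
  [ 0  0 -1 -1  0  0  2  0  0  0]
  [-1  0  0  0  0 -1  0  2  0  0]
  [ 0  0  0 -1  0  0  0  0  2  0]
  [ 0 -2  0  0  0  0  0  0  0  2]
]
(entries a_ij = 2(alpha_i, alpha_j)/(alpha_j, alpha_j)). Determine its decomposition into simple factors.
The diagram associated to this matrix has two connected components: the simple roots {alpha_1, alpha_2, alpha_6, alpha_8, alpha_10} form a chain of 5 nodes with a double edge at one end; the terminal node there is the unique long simple root (C_5), and {alpha_3, alpha_4, alpha_5, alpha_7, alpha_9} form a chain of 3 nodes with a fork of two nodes at one end (D_5). A semisimple Lie algebra decomposes uniquely as the direct sum of simple ideals, one per connected component of its Dynkin diagram, so g ≅ C_5 ⊕ D_5 (dimension 55 + 45 = 100).

C5 ⊕ D5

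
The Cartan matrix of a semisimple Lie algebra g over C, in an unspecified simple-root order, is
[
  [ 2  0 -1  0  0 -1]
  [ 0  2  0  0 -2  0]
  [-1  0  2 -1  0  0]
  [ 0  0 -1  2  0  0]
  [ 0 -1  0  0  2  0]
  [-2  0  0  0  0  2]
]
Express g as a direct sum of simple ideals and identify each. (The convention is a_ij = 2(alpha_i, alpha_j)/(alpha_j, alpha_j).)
The diagram associated to this matrix has two connected components: the simple roots {alpha_2, alpha_5} form a chain of 2 nodes with a double edge at one end; the terminal node there is the unique short simple root (B_2), and {alpha_1, alpha_3, alpha_4, alpha_6} form a chain of 4 nodes with a double edge at one end; the terminal node there is the unique long simple root (C_4). A semisimple Lie algebra decomposes uniquely as the direct sum of simple ideals, one per connected component of its Dynkin diagram, so g ≅ B_2 ⊕ C_4 (dimension 10 + 36 = 46).

B2 + C4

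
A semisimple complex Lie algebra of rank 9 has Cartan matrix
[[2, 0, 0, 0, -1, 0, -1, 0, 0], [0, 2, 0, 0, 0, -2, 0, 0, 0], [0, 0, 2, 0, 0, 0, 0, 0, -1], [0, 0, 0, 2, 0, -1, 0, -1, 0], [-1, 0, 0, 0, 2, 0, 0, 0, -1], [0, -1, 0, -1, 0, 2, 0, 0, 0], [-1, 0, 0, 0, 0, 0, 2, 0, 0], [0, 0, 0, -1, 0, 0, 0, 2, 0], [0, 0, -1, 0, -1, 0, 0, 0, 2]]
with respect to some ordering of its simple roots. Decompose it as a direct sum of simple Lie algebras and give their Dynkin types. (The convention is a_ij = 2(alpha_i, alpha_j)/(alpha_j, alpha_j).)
The diagram associated to this matrix has two connected components: the simple roots {alpha_1, alpha_3, alpha_5, alpha_7, alpha_9} form a chain of 5 nodes with single edges (A_5), and {alpha_2, alpha_4, alpha_6, alpha_8} form a chain of 4 nodes with a double edge at one end; the terminal node there is the unique long simple root (C_4). A semisimple Lie algebra decomposes uniquely as the direct sum of simple ideals, one per connected component of its Dynkin diagram, so g ≅ A_5 ⊕ C_4 (dimension 35 + 36 = 71).

A_5 (sl(6)) ⊕ C_4 (sp(8))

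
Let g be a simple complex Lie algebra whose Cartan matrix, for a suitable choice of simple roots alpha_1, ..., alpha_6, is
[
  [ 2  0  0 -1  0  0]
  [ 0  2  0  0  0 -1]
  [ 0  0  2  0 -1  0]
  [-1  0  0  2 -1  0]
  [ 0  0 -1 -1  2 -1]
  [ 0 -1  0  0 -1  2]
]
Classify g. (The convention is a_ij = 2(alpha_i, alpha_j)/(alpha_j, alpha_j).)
E_6

The matrix has rank 6 with 2's on the diagonal. Reading the off-diagonal entries as Dynkin edges (a single edge where a_ij = a_ji = -1; a double or triple edge where a_ij * a_ji = 2 or 3), the diagram is a chain of 5 nodes with one extra node attached to the third node from one end (E_6). One simple-root ordering that puts it in standard form is (alpha_1, alpha_3, alpha_4, alpha_5, alpha_6, alpha_2). So the algebra is type E_6.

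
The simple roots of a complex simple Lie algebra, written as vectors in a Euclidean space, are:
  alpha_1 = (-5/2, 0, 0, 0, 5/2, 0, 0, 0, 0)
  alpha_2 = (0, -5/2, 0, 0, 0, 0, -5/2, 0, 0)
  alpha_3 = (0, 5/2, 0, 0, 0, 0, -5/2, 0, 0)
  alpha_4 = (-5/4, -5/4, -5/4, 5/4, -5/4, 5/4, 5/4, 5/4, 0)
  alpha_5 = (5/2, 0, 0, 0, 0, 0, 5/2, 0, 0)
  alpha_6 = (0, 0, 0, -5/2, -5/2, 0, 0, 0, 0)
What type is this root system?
E_6

Compute the Cartan integers a_ij = 2(alpha_i, alpha_j)/(alpha_j, alpha_j); the resulting 6x6 Cartan matrix is
[[2, 0, 0, 0, -1, -1], [0, 2, 0, 0, -1, 0], [0, 0, 2, -1, -1, 0], [0, 0, -1, 2, 0, 0], [-1, -1, -1, 0, 2, 0], [-1, 0, 0, 0, 0, 2]].
All simple roots have the same length, so the diagram is simply laced. The associated Dynkin diagram is a chain of 5 nodes with one extra node attached to the third node from one end (E_6), so the type is E_6.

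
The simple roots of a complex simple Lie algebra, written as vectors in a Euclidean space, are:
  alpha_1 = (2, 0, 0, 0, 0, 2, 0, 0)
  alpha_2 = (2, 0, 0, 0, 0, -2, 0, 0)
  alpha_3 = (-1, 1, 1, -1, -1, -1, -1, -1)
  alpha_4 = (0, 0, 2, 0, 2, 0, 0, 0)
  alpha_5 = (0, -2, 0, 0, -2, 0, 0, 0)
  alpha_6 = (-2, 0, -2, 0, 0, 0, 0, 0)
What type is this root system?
E_6

Compute the Cartan integers a_ij = 2(alpha_i, alpha_j)/(alpha_j, alpha_j); the resulting 6x6 Cartan matrix is
[[2, 0, -1, 0, 0, -1], [0, 2, 0, 0, 0, -1], [-1, 0, 2, 0, 0, 0], [0, 0, 0, 2, -1, -1], [0, 0, 0, -1, 2, 0], [-1, -1, 0, -1, 0, 2]].
All simple roots have the same length, so the diagram is simply laced. The associated Dynkin diagram is a chain of 5 nodes with one extra node attached to the third node from one end (E_6), so the type is E_6.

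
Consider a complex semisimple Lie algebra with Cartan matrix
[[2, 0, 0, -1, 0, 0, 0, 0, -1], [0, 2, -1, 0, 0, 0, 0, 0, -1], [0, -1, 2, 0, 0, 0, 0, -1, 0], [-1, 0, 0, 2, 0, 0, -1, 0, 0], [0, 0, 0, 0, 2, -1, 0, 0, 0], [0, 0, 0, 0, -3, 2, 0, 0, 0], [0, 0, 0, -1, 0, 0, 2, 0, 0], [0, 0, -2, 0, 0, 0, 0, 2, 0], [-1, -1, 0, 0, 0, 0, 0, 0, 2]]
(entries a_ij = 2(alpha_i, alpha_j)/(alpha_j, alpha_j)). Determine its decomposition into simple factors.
C_7 (sp(14)) + G_2

The diagram associated to this matrix has two connected components: the simple roots {alpha_1, alpha_2, alpha_3, alpha_4, alpha_7, alpha_8, alpha_9} form a chain of 7 nodes with a double edge at one end; the terminal node there is the unique long simple root (C_7), and {alpha_5, alpha_6} form two nodes joined by a triple edge (G_2). A semisimple Lie algebra decomposes uniquely as the direct sum of simple ideals, one per connected component of its Dynkin diagram, so g ≅ C_7 ⊕ G_2 (dimension 105 + 14 = 119).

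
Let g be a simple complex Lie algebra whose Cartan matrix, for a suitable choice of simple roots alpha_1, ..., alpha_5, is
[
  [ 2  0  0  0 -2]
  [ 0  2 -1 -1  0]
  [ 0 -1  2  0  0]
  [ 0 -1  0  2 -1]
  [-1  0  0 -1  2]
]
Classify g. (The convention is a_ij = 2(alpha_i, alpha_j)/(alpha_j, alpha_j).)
type C_5

The matrix has rank 5 with 2's on the diagonal. Reading the off-diagonal entries as Dynkin edges (a single edge where a_ij = a_ji = -1; a double or triple edge where a_ij * a_ji = 2 or 3), the diagram is a chain of 5 nodes with a double edge at one end; the terminal node there is the unique long simple root (C_5). One simple-root ordering that puts it in standard form is (alpha_3, alpha_2, alpha_4, alpha_5, alpha_1). So the algebra is type C_5, i.e. sp(10).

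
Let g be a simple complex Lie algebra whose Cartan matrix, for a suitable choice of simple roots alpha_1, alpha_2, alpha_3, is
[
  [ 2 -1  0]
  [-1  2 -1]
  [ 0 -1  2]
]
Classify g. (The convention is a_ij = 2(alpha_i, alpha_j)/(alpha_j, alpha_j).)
The matrix has rank 3 with 2's on the diagonal. Reading the off-diagonal entries as Dynkin edges (a single edge where a_ij = a_ji = -1; a double or triple edge where a_ij * a_ji = 2 or 3), the diagram is a chain of 3 nodes with single edges (A_3). One simple-root ordering that puts it in standard form is (alpha_3, alpha_2, alpha_1). So the algebra is type A_3, i.e. sl(4).

A_3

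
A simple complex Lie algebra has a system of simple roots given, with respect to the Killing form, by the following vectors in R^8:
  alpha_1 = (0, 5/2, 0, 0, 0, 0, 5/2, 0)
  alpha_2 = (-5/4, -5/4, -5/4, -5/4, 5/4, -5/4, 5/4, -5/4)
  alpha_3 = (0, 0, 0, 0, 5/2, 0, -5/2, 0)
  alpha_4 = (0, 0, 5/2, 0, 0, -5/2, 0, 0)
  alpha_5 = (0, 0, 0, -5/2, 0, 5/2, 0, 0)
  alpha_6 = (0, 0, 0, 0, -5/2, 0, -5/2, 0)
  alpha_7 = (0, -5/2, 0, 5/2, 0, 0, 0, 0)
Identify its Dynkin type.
Compute the Cartan integers a_ij = 2(alpha_i, alpha_j)/(alpha_j, alpha_j); the resulting 7x7 Cartan matrix is
[[2, 0, -1, 0, 0, -1, -1], [0, 2, 0, 0, 0, -1, 0], [-1, 0, 2, 0, 0, 0, 0], [0, 0, 0, 2, -1, 0, 0], [0, 0, 0, -1, 2, 0, -1], [-1, -1, 0, 0, 0, 2, 0], [-1, 0, 0, 0, -1, 0, 2]].
All simple roots have the same length, so the diagram is simply laced. The associated Dynkin diagram is a chain of 6 nodes with one extra node attached to the third node from one end (E_7), so the type is E_7.

E_7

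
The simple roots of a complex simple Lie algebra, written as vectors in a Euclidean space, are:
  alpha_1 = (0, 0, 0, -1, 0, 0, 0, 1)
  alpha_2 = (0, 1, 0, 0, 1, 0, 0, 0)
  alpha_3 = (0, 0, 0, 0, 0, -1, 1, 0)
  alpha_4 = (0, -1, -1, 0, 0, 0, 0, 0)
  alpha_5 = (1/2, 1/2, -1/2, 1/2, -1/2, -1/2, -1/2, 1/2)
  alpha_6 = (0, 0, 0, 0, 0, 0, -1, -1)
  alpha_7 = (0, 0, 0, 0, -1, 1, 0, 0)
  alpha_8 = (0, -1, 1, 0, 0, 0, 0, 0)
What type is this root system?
E_8

Compute the Cartan integers a_ij = 2(alpha_i, alpha_j)/(alpha_j, alpha_j); the resulting 8x8 Cartan matrix is
[[2, 0, 0, 0, 0, -1, 0, 0], [0, 2, 0, -1, 0, 0, -1, -1], [0, 0, 2, 0, 0, -1, -1, 0], [0, -1, 0, 2, 0, 0, 0, 0], [0, 0, 0, 0, 2, 0, 0, -1], [-1, 0, -1, 0, 0, 2, 0, 0], [0, -1, -1, 0, 0, 0, 2, 0], [0, -1, 0, 0, -1, 0, 0, 2]].
All simple roots have the same length, so the diagram is simply laced. The associated Dynkin diagram is a chain of 7 nodes with one extra node attached to the third node from one end (E_8), so the type is E_8.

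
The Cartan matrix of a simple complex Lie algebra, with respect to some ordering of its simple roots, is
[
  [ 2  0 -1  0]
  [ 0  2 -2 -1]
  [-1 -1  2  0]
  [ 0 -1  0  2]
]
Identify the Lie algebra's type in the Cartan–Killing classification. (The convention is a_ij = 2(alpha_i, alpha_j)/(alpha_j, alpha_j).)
F_4

The matrix has rank 4 with 2's on the diagonal. Reading the off-diagonal entries as Dynkin edges (a single edge where a_ij = a_ji = -1; a double or triple edge where a_ij * a_ji = 2 or 3), the diagram is a chain of 4 nodes with a double edge between the middle two (F_4). One simple-root ordering that puts it in standard form is (alpha_4, alpha_2, alpha_3, alpha_1). So the algebra is type F_4.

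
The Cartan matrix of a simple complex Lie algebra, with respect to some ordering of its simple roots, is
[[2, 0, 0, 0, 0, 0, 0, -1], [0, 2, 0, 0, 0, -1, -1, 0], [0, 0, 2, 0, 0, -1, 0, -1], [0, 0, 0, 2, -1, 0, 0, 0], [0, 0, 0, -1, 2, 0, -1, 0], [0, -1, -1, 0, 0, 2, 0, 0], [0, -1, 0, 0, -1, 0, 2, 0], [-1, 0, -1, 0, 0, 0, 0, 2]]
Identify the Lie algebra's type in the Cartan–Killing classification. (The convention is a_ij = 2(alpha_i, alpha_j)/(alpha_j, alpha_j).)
A8

The matrix has rank 8 with 2's on the diagonal. Reading the off-diagonal entries as Dynkin edges (a single edge where a_ij = a_ji = -1; a double or triple edge where a_ij * a_ji = 2 or 3), the diagram is a chain of 8 nodes with single edges (A_8). One simple-root ordering that puts it in standard form is (alpha_4, alpha_5, alpha_7, alpha_2, alpha_6, alpha_3, alpha_8, alpha_1). So the algebra is type A_8, i.e. sl(9).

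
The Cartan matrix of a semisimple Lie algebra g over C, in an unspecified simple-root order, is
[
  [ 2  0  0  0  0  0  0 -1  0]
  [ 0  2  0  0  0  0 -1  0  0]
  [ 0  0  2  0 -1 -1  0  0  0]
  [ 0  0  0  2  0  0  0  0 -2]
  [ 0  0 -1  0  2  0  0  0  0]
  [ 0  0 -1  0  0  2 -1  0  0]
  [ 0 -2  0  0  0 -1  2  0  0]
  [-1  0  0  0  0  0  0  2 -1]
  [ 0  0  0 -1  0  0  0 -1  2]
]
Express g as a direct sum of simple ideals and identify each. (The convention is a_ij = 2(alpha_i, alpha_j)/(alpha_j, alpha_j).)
The diagram associated to this matrix has two connected components: the simple roots {alpha_2, alpha_3, alpha_5, alpha_6, alpha_7} form a chain of 5 nodes with a double edge at one end; the terminal node there is the unique short simple root (B_5), and {alpha_1, alpha_4, alpha_8, alpha_9} form a chain of 4 nodes with a double edge at one end; the terminal node there is the unique long simple root (C_4). A semisimple Lie algebra decomposes uniquely as the direct sum of simple ideals, one per connected component of its Dynkin diagram, so g ≅ B_5 ⊕ C_4 (dimension 55 + 36 = 91).

type B_5 ⊕ type C_4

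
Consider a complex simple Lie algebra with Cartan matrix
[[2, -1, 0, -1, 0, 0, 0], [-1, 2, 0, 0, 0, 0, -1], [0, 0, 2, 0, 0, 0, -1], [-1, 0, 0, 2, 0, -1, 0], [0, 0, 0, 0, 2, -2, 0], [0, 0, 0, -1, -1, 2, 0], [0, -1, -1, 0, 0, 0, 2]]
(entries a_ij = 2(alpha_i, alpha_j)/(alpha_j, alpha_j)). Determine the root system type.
C_7

The matrix has rank 7 with 2's on the diagonal. Reading the off-diagonal entries as Dynkin edges (a single edge where a_ij = a_ji = -1; a double or triple edge where a_ij * a_ji = 2 or 3), the diagram is a chain of 7 nodes with a double edge at one end; the terminal node there is the unique long simple root (C_7). One simple-root ordering that puts it in standard form is (alpha_3, alpha_7, alpha_2, alpha_1, alpha_4, alpha_6, alpha_5). So the algebra is type C_7, i.e. sp(14).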